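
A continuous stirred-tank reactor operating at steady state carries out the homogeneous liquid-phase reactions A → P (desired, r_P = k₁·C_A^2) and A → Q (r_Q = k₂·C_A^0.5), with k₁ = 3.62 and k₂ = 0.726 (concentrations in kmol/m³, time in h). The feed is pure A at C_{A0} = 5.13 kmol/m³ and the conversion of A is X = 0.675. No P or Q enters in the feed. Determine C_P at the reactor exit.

3.17 kmol/m³

Exit C_A = C_{A0}(1−X) = 5.13×0.325 = 1.667 kmol/m³.
A CSTR operates uniformly at the exit composition, giving r_P = 10.06 and r_Q = 0.9374 (each k·C_A^n at C_A = 1.667).
Fraction of consumed A going to P: r_P/(r_P+r_Q) = 0.9148.
C_P = 0.9148·C_{A0}·X = 0.9148×5.13×0.675 = 3.17 kmol/m³.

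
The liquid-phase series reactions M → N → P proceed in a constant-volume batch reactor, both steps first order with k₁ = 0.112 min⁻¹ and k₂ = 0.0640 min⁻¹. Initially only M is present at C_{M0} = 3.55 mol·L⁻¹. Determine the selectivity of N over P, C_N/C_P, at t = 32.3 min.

0.314

The intermediate concentration in a first-order A→B→C sequence is C_N = k₁C_{M0}(e^(−k₁t) − e^(−k₂t))/(k₂−k₁).
e^(−k₁t) = e^(−0.112×32.3) = e^(−3.618) = 0.02685; e^(−k₂t) = e^(−2.067) = 0.1265.
C_N = 0.112×3.55/(0.0640−0.112) × (0.02685−0.1265) = (-8.283)×(-0.09969) = 0.8258 mol·L⁻¹.
C_M = C_{M0}e^(−k₁t) = 0.09531 mol·L⁻¹, so C_P = C_{M0}−C_M−C_N = 2.629 mol·L⁻¹; C_N/C_P = 0.314.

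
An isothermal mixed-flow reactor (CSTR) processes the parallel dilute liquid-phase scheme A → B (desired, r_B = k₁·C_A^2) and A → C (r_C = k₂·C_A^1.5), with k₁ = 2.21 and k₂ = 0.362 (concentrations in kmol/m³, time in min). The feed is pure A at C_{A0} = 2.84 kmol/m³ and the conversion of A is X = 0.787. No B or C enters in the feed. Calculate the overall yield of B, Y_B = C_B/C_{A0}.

Exit C_A = C_{A0}(1−X) = 2.84×0.213 = 0.6049 kmol/m³.
In a CSTR the entire volume is at exit conditions, so r_B = 2.21×0.6049^2 = 0.8087 and r_C = 0.362×0.6049^1.5 = 0.1703.
Fraction of consumed A going to B: r_B/(r_B+r_C) = 0.8260.
C_B = 0.8260·C_{A0}·X = 0.8260×2.84×0.787 = 1.85 kmol/m³; Y_B = C_B/C_{A0} = 0.650.

0.650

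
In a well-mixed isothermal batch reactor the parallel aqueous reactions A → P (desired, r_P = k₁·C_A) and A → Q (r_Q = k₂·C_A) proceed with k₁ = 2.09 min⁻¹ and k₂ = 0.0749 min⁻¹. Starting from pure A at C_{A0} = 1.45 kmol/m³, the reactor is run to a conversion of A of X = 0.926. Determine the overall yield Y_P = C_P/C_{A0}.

C_A = C_{A0}(1−X) = 0.1073 kmol/m³.
Both paths are first order in A, so the instantaneous fraction to P is constant: dC_P/d(−C_A) = k₁/(k₁+k₂) = 0.9654.
C_P = 0.9654·(C_{A0}−C_A) = 0.9654×1.343 = 1.30 kmol/m³.
Y_P = C_P/C_{A0} = 1.296/1.45 = 0.894.

0.894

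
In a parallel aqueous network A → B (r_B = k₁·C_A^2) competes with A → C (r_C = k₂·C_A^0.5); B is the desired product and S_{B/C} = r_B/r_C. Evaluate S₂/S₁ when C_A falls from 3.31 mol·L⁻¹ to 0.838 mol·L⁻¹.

S_{B/C} = (k₁/k₂)·C_A^1.5, so S₂/S₁ = (C_{A,2}/C_{A,1})^1.5.
= (0.838/3.31)^1.5 = (0.2532)^1.5 = 0.127.
Selectivity toward B falls as C_A falls — high-concentration operation is favoured.

0.127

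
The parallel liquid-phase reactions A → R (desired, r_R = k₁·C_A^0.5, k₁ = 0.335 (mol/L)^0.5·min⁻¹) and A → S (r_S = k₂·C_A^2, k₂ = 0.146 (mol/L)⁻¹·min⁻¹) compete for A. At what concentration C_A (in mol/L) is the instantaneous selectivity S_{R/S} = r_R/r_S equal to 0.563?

2.55 mol/L

S_{R/S} = (k₁/k₂)·C_A^-1.5 ⇒ C_A = (S·k₂/k₁)^(1/(-1.5)).
= (0.563×0.146/0.335)^(-0.6667) = (0.2454)^(-0.6667) = 2.55 mol/L.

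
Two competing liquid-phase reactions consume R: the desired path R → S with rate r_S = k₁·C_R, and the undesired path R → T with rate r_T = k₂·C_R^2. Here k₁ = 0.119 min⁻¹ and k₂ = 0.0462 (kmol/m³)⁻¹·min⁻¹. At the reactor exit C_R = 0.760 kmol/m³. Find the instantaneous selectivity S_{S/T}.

S_{S/T} = r_S/r_T = (k₁·C_R)/(k₂·C_R^2) = (k₁/k₂)·C_R⁻¹.
= (0.119×0.7600) / (0.0462×0.7600^2) = 0.09044/0.02669 = 3.39.
The undesired path is higher order in R, so low C_R (CSTR or dilute feed) favours S.

3.39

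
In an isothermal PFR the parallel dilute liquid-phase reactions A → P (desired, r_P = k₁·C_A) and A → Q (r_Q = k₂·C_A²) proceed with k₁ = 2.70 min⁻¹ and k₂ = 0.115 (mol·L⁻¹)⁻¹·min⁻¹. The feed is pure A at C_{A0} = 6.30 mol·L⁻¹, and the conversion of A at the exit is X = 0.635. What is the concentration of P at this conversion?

C_A = C_{A0}(1−X) = 2.300 mol·L⁻¹.
Along a PFR/batch, dC_P/dC_A = −r_P/(r_P+r_Q) = −k₁/(k₁+k₂·C_A).
Integrating from C_{A0} to C_A: C_P = (2.70/0.115)·ln[(2.70+0.115·6.30)/(2.70+0.115·2.30)] = 23.48·ln(3.425/2.964) = 3.387 mol·L⁻¹.

3.39 mol·L⁻¹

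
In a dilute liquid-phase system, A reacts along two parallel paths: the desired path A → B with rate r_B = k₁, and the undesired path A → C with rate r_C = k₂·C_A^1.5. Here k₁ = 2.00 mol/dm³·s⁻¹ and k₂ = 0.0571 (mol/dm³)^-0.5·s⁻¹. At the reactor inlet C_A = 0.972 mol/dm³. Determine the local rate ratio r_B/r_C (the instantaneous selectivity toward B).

36.6

S_{B/C} = r_B/r_C = (k₁)/(k₂·C_A^1.5) = (k₁/k₂)·C_A^-1.5.
= (2.00) / (0.0571×0.9720^1.5) = 2.000/0.05472 = 36.6.
The undesired path is higher order in A, so low C_A (CSTR or dilute feed) favours B.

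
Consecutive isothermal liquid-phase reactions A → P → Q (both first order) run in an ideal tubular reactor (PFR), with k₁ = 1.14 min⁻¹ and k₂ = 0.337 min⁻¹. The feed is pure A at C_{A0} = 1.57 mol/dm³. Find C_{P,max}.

At the optimum, C_{P,max}/C_{A0} = (k₁/k₂)^[k₂/(k₂−k₁)].
= (1.14/0.337)^(0.337/(0.337−1.14)) = (3.383)^(-0.4197) = 0.5996.
C_{P,max} = 0.5996×1.57 = 0.941 mol/dm³.

0.941 mol/dm³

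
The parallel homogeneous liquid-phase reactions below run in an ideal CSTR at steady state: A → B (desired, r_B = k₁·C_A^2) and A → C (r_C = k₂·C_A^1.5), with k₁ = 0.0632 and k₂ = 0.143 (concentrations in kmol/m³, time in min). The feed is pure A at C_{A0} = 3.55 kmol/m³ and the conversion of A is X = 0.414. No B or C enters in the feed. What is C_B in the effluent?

0.572 kmol/m³

Exit C_A = C_{A0}(1−X) = 3.55×0.586 = 2.080 kmol/m³.
In a CSTR the entire volume is at exit conditions, so r_B = 0.0632×2.080^2 = 0.2735 and r_C = 0.143×2.080^1.5 = 0.4291.
Fraction of consumed A going to B: r_B/(r_B+r_C) = 0.3893.
C_B = 0.3893·C_{A0}·X = 0.3893×3.55×0.414 = 0.572 kmol/m³.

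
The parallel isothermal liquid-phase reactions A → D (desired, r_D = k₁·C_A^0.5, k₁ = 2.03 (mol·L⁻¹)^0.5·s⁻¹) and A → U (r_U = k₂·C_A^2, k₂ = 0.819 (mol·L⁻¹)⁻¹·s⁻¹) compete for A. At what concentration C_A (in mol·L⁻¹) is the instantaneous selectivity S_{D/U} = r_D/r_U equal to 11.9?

0.351 mol·L⁻¹

S_{D/U} = (k₁/k₂)·C_A^-1.5 ⇒ C_A = (S·k₂/k₁)^(1/(-1.5)).
= (11.9×0.819/2.03)^(-0.6667) = (4.801)^(-0.6667) = 0.351 mol·L⁻¹.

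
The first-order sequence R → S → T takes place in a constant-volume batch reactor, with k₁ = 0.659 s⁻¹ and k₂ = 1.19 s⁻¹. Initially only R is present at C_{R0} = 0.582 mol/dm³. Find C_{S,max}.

0.155 mol/dm³

For a first-order series the maximum intermediate yield is C_{S,max}/C_{R0} = (k₁/k₂)^[k₂/(k₂−k₁)].
= (0.659/1.19)^(1.19/(1.19−0.659)) = (0.5538)^(2.241) = 0.2660.
C_{S,max} = 0.2660×0.582 = 0.155 mol/dm³.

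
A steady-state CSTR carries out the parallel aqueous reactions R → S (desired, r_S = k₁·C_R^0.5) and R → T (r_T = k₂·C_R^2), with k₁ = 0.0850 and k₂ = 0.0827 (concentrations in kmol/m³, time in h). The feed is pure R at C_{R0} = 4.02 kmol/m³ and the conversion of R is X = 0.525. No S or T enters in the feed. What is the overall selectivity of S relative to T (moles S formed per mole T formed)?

0.390

Exit C_R = C_{R0}(1−X) = 4.02×0.475 = 1.909 kmol/m³.
A CSTR operates uniformly at the exit composition, giving r_S = 0.1175 and r_T = 0.3015 (each k·C_R^n at C_R = 1.909).
Overall selectivity = C_S/C_T = r_Sτ/(r_Tτ) = r_S/r_T = 0.390.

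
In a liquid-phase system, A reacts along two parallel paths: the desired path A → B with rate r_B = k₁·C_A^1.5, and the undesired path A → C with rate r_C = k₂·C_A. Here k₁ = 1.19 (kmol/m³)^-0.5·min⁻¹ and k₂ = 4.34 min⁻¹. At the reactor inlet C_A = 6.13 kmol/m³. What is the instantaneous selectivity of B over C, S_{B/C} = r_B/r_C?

0.679

S_{B/C} = r_B/r_C = (k₁·C_A^1.5)/(k₂·C_A) = (k₁/k₂)·C_A^0.5.
= (1.19×6.130^1.5) / (4.34×6.130) = 18.06/26.60 = 0.679.
Since the desired path is higher order in A, keeping C_A high (PFR or concentrated feed) favours B.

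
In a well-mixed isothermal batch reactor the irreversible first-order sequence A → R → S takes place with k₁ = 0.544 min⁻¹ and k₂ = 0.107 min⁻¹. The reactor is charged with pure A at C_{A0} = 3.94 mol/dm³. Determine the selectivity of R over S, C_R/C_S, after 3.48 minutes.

Solving the coupled first-order balances gives C_R(t) = [k₁/(k₂−k₁)]·C_{A0}·(e^(−k₁t) − e^(−k₂t)).
e^(−k₁t) = e^(−0.544×3.48) = e^(−1.893) = 0.1506; e^(−k₂t) = e^(−0.3724) = 0.6891.
C_R = 0.544×3.94/(0.107−0.544) × (0.1506−0.6891) = (-4.905)×(-0.5385) = 2.641 mol/dm³.
C_A = C_{A0}e^(−k₁t) = 0.5934 mol/dm³, so C_S = C_{A0}−C_A−C_R = 0.7054 mol/dm³; C_R/C_S = 3.74.

3.74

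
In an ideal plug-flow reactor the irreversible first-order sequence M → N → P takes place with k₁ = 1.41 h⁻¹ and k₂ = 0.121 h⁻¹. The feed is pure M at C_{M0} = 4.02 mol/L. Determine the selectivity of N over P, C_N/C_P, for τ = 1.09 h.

11.8

Solving the coupled first-order balances gives C_N(τ) = [k₁/(k₂−k₁)]·C_{M0}·(e^(−k₁τ) − e^(−k₂τ)).
e^(−k₁τ) = e^(−1.41×1.09) = e^(−1.537) = 0.2150; e^(−k₂τ) = e^(−0.1319) = 0.8764.
C_N = 1.41×4.02/(0.121−1.41) × (0.2150−0.8764) = (-4.397)×(-0.6614) = 2.908 mol/L.
C_M = C_{M0}e^(−k₁τ) = 0.8645 mol/L, so C_P = C_{M0}−C_M−C_N = 0.2471 mol/L; C_N/C_P = 11.8.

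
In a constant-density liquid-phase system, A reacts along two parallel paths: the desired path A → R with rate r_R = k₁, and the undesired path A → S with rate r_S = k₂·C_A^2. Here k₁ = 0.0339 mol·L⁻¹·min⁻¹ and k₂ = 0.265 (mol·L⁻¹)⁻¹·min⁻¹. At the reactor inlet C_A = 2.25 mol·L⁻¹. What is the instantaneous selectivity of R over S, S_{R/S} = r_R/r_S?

S_{R/S} = r_R/r_S = (k₁)/(k₂·C_A^2) = (k₁/k₂)·C_A^-2.
= (0.0339) / (0.265×2.250^2) = 0.03390/1.342 = 0.0253.
The undesired path is higher order in A, so low C_A (CSTR or dilute feed) favours R.

0.0253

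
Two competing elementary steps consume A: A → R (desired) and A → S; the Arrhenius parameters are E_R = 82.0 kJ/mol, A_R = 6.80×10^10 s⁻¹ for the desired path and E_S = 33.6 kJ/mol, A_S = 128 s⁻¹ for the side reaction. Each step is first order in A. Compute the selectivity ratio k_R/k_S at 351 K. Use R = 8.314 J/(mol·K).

k_R/k_S = (A_R/A_S)·exp[−(E_R−E_S)/(RT)] = (A_R/A_S)·exp[(E_S−E_R)/(RT)].
(E_S−E_R)/(RT) = (33.6−82.0)×10³/(8.314×351) = -48400/2918 = -16.59.
k_R/k_S = (6.80×10^10/128)·exp(-16.59) = 5.312×10^8 × 6.266×10^-8 = 33.3.
Since E_R > E_S, raising the temperature improves selectivity toward R.

33.3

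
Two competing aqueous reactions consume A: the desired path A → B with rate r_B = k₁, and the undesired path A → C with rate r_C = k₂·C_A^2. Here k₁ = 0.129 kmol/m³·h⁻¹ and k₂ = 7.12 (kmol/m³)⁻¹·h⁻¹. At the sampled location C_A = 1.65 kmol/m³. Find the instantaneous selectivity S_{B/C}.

0.00665

S_{B/C} = r_B/r_C = (k₁)/(k₂·C_A^2) = (k₁/k₂)·C_A^-2.
= (0.129) / (7.12×1.650^2) = 0.1290/19.38 = 0.00665.
The undesired path is higher order in A, so low C_A (CSTR or dilute feed) favours B.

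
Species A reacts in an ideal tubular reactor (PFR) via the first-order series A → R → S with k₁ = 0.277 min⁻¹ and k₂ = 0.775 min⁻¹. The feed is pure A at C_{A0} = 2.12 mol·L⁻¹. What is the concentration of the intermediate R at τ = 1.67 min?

0.419 mol·L⁻¹

Solving the coupled first-order balances gives C_R(τ) = [k₁/(k₂−k₁)]·C_{A0}·(e^(−k₁τ) − e^(−k₂τ)).
e^(−k₁τ) = e^(−0.277×1.67) = e^(−0.4626) = 0.6297; e^(−k₂τ) = e^(−1.294) = 0.2741.
C_R = 0.277×2.12/(0.775−0.277) × (0.6297−0.2741) = 1.179×0.3555 = 0.4193 mol·L⁻¹.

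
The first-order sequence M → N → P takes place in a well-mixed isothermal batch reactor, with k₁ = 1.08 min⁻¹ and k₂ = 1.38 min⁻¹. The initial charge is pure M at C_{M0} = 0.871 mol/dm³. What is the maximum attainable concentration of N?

0.282 mol/dm³

At the optimum, C_{N,max}/C_{M0} = (k₁/k₂)^[k₂/(k₂−k₁)].
= (1.08/1.38)^(1.38/(1.38−1.08)) = (0.7826)^(4.600) = 0.3238.
C_{N,max} = 0.3238×0.871 = 0.282 mol/dm³.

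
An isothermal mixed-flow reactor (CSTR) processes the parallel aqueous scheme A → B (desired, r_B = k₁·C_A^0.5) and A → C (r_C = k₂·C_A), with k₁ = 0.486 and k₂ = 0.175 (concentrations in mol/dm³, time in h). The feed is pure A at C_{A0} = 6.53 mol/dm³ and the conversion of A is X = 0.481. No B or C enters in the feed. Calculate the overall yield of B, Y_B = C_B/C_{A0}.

0.289

Exit C_A = C_{A0}(1−X) = 6.53×0.519 = 3.389 mol/dm³.
A CSTR operates uniformly at the exit composition, giving r_B = 0.8947 and r_C = 0.5931 (each k·C_A^n at C_A = 3.389).
Fraction of consumed A going to B: r_B/(r_B+r_C) = 0.6014.
C_B = 0.6014·C_{A0}·X = 0.6014×6.53×0.481 = 1.89 mol/dm³; Y_B = C_B/C_{A0} = 0.289.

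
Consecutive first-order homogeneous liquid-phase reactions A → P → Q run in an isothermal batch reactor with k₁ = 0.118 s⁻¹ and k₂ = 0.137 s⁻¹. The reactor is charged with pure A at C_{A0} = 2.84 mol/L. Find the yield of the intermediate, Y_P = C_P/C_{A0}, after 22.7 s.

0.149

Solving the coupled first-order balances gives C_P(t) = [k₁/(k₂−k₁)]·C_{A0}·(e^(−k₁t) − e^(−k₂t)).
e^(−k₁t) = e^(−0.118×22.7) = e^(−2.679) = 0.06866; e^(−k₂t) = e^(−3.110) = 0.04461.
C_P = 0.118×2.84/(0.137−0.118) × (0.06866−0.04461) = 17.64×0.02405 = 0.4243 mol/L.
Y_P = C_P/C_{A0} = 0.4243/2.84 = 0.149.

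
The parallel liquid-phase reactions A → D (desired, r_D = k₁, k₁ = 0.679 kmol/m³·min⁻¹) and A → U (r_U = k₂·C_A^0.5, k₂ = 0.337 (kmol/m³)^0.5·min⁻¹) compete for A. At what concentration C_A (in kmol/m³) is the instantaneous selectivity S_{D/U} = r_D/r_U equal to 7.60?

S_{D/U} = (k₁/k₂)·C_A^-0.5 ⇒ C_A = (S·k₂/k₁)^(-2).
= (7.60×0.337/0.679)^(-2) = (3.772)^(-2) = 0.0703 kmol/m³.

0.0703 kmol/m³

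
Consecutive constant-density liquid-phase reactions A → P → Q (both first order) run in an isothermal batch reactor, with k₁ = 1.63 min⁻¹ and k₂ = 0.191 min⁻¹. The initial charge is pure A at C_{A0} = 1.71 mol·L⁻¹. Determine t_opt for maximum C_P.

1.49 min

The intermediate peaks when r₁ = r₂, i.e. k₁e^(−k₁t) = k₂e^(−k₂t), giving t_opt = ln(k₂/k₁)/(k₂−k₁).
= ln(0.191/1.63)/(0.191−1.63) = ln(0.1172)/-1.439 = -2.144/-1.439 = 1.49 min.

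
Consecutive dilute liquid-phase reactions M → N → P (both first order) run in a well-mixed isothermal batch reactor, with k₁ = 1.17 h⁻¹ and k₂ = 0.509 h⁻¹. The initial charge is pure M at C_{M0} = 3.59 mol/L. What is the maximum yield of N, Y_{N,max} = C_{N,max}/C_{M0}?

0.527

At the optimum, C_{N,max}/C_{M0} = (k₁/k₂)^[k₂/(k₂−k₁)].
= (1.17/0.509)^(0.509/(0.509−1.17)) = (2.299)^(-0.7700) = 0.5268.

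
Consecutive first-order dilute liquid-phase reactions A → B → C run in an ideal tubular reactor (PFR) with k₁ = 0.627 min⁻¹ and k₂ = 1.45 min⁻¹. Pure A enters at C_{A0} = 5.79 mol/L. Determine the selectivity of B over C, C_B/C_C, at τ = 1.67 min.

0.445

The intermediate concentration in a first-order A→B→C sequence is C_B = k₁C_{A0}(e^(−k₁τ) − e^(−k₂τ))/(k₂−k₁).
e^(−k₁τ) = e^(−0.627×1.67) = e^(−1.047) = 0.3510; e^(−k₂τ) = e^(−2.421) = 0.08879.
C_B = 0.627×5.79/(1.45−0.627) × (0.3510−0.08879) = 4.411×0.2622 = 1.156 mol/L.
C_A = C_{A0}e^(−k₁τ) = 2.032 mol/L, so C_C = C_{A0}−C_A−C_B = 2.602 mol/L; C_B/C_C = 0.445.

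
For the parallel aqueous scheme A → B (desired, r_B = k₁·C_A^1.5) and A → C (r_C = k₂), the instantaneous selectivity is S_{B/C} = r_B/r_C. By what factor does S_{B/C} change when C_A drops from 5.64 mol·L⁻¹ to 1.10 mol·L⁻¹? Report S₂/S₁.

S_{B/C} = (k₁/k₂)·C_A^1.5, so S₂/S₁ = (C_{A,2}/C_{A,1})^1.5.
= (1.10/5.64)^1.5 = (0.1950)^1.5 = 0.0861.

0.0861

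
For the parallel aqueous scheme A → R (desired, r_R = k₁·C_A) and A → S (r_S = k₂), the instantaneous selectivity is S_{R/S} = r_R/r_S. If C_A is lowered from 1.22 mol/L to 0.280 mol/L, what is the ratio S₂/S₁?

S_{R/S} = (k₁/k₂)·C_A, so S₂/S₁ = (C_{A,2}/C_{A,1}).
= 0.280/1.22 = 0.230.

0.230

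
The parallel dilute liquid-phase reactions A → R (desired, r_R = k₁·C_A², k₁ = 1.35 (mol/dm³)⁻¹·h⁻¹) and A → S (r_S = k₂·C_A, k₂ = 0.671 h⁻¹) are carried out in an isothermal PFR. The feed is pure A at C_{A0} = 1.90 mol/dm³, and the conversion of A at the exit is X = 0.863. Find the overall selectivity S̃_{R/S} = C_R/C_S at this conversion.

C_A = C_{A0}(1−X) = 0.2603 mol/dm³.
Along a PFR/batch, dC_S/dC_A = −r_S/(r_R+r_S) = −k₂/(k₂+k₁·C_A).
Integrating from C_{A0} to C_A: C_S = (0.671/1.35)·ln[(0.671+1.35·1.90)/(0.671+1.35·0.260)] = 0.4970·ln(3.236/1.022) = 0.5727 mol/dm³.
Then C_R = (C_{A0}−C_A) − C_S = 1.640 − 0.5727 = 1.067 mol/dm³.
S̃_{R/S} = C_R/C_S = 1.067/0.5727 = 1.86.

1.86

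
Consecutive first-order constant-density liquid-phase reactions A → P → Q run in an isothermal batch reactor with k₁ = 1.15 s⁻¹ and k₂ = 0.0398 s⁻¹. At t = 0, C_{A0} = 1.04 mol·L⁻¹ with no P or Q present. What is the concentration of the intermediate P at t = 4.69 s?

0.889 mol·L⁻¹

Solving the coupled first-order balances gives C_P(t) = [k₁/(k₂−k₁)]·C_{A0}·(e^(−k₁t) − e^(−k₂t)).
e^(−k₁t) = e^(−1.15×4.69) = e^(−5.394) = 0.004546; e^(−k₂t) = e^(−0.1867) = 0.8297.
C_P = 1.15×1.04/(0.0398−1.15) × (0.004546−0.8297) = (-1.077)×(-0.8252) = 0.8890 mol·L⁻¹.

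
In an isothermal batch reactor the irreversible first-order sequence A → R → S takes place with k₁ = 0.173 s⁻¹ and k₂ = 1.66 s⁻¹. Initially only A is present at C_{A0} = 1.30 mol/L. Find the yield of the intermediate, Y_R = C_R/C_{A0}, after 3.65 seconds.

Solving the coupled first-order balances gives C_R(t) = [k₁/(k₂−k₁)]·C_{A0}·(e^(−k₁t) − e^(−k₂t)).
e^(−k₁t) = e^(−0.173×3.65) = e^(−0.6314) = 0.5318; e^(−k₂t) = e^(−6.059) = 0.002337.
C_R = 0.173×1.30/(1.66−0.173) × (0.5318−0.002337) = 0.1512×0.5295 = 0.08008 mol/L.
Y_R = C_R/C_{A0} = 0.08008/1.30 = 0.0616.

0.0616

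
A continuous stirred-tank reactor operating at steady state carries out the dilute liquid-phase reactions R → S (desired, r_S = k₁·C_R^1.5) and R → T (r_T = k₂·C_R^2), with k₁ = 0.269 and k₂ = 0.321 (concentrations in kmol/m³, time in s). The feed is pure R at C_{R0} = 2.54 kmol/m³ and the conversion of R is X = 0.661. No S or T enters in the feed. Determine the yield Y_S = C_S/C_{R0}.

0.314

Exit C_R = C_{R0}(1−X) = 2.54×0.339 = 0.8611 kmol/m³.
A CSTR operates uniformly at the exit composition, giving r_S = 0.2149 and r_T = 0.2380 (each k·C_R^n at C_R = 0.8611).
Fraction of consumed R going to S: r_S/(r_S+r_T) = 0.4745.
C_S = 0.4745·C_{R0}·X = 0.4745×2.54×0.661 = 0.797 kmol/m³; Y_S = C_S/C_{R0} = 0.314.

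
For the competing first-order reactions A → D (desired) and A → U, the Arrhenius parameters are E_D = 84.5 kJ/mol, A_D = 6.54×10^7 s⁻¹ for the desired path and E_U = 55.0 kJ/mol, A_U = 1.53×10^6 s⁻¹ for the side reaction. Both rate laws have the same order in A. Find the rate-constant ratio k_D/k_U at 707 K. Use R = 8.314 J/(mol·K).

With equal orders, S_{D/U} = k_D/k_U = (A_D/A_U)·exp[(E_U−E_D)/(RT)].
(E_U−E_D)/(RT) = (55.0−84.5)×10³/(8.314×707) = -29500/5878 = -5.019.
k_D/k_U = (6.54×10^7/1.53×10^6)·exp(-5.019) = 42.75 × 0.006613 = 0.283.

0.283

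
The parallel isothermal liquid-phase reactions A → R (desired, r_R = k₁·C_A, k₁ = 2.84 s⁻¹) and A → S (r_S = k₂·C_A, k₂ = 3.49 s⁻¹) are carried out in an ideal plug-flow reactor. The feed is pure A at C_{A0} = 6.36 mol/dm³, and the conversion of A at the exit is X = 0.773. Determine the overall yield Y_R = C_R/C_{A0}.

0.347

C_A = C_{A0}(1−X) = 1.444 mol/dm³.
Both paths are first order in A, so the instantaneous fraction to R is constant: dC_R/d(−C_A) = k₁/(k₁+k₂) = 0.4487.
C_R = 0.4487·(C_{A0}−C_A) = 0.4487×4.916 = 2.21 mol/dm³.
Y_R = C_R/C_{A0} = 2.206/6.36 = 0.347.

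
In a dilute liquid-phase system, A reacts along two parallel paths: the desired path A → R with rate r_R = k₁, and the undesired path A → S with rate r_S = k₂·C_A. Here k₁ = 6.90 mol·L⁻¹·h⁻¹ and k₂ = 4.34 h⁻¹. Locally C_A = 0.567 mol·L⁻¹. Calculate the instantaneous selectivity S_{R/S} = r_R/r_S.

2.80

S_{R/S} = r_R/r_S = (k₁)/(k₂·C_A) = (k₁/k₂)·C_A⁻¹.
= (6.90) / (4.34×0.5670) = 6.900/2.461 = 2.80.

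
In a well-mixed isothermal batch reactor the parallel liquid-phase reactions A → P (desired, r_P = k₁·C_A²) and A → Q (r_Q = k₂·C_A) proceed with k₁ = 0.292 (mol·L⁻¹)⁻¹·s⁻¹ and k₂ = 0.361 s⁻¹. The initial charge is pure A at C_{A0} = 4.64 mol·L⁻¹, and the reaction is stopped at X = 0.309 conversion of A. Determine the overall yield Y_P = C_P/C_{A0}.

0.234

C_A = C_{A0}(1−X) = 3.206 mol·L⁻¹.
Along a PFR/batch, dC_Q/dC_A = −r_Q/(r_P+r_Q) = −k₂/(k₂+k₁·C_A).
Integrating from C_{A0} to C_A: C_Q = (0.361/0.292)·ln[(0.361+0.292·4.64)/(0.361+0.292·3.21)] = 1.236·ln(1.716/1.297) = 0.3458 mol·L⁻¹.
Then C_P = (C_{A0}−C_A) − C_Q = 1.434 − 0.3458 = 1.088 mol·L⁻¹.
Y_P = C_P/C_{A0} = 1.088/4.64 = 0.234.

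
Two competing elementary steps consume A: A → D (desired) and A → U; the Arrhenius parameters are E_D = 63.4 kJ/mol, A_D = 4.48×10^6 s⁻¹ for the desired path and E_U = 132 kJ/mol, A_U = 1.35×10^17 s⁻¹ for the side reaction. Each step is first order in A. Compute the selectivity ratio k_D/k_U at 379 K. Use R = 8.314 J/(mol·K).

k_D/k_U = (A_D/A_U)·exp[−(E_D−E_U)/(RT)] = (A_D/A_U)·exp[(E_U−E_D)/(RT)].
(E_U−E_D)/(RT) = (132−63.4)×10³/(8.314×379) = 68600/3151 = 21.77.
k_D/k_U = (4.48×10^6/1.35×10^17)·exp(21.77) = 3.319×10^-11 × 2.851×10^9 = 0.0946.
Since E_D < E_U, lowering the temperature improves selectivity toward D.

0.0946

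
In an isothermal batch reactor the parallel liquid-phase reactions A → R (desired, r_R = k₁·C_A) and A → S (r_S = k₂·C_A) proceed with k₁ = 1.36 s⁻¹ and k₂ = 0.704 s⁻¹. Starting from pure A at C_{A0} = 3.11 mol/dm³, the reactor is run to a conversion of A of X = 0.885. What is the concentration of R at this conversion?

C_A = C_{A0}(1−X) = 0.3576 mol/dm³.
Both paths are first order in A, so the instantaneous fraction to R is constant: dC_R/d(−C_A) = k₁/(k₁+k₂) = 0.6589.
C_R = 0.6589·(C_{A0}−C_A) = 0.6589×2.752 = 1.81 mol/dm³.

1.81 mol/dm³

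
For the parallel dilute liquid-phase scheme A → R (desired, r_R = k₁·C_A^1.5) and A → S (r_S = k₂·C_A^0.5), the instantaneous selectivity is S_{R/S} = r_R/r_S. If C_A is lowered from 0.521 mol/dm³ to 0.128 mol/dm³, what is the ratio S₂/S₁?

S_{R/S} = (k₁/k₂)·C_A, so S₂/S₁ = (C_{A,2}/C_{A,1}).
= 0.128/0.521 = 0.246.
Selectivity toward R falls as C_A falls — high-concentration operation is favoured.

0.246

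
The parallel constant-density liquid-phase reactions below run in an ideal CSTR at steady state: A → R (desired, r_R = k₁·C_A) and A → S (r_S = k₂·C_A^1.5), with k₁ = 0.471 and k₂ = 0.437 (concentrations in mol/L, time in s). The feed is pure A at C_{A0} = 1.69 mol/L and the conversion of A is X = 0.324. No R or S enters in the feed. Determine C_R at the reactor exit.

0.275 mol/L

Exit C_A = C_{A0}(1−X) = 1.69×0.676 = 1.142 mol/L.
Rates in a CSTR are evaluated at the outlet concentration: r_R = 0.471×1.142 = 0.5381, r_S = 0.437×1.142^1.5 = 0.5336.
Fraction of consumed A going to R: r_R/(r_R+r_S) = 0.5021.
C_R = 0.5021·C_{A0}·X = 0.5021×1.69×0.324 = 0.275 mol/L.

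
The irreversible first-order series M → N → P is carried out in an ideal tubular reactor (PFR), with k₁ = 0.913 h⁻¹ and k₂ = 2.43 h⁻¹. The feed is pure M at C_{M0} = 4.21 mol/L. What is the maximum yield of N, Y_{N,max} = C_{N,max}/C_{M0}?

For a first-order series the maximum intermediate yield is C_{N,max}/C_{M0} = (k₁/k₂)^[k₂/(k₂−k₁)].
= (0.913/2.43)^(2.43/(2.43−0.913)) = (0.3757)^(1.602) = 0.2084.

0.208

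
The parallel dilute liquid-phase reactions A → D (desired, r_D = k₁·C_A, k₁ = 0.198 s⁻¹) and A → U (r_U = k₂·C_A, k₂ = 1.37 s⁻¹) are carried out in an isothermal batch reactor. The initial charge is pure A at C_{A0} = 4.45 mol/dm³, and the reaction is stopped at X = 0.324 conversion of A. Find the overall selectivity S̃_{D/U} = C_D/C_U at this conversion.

0.145

C_A = C_{A0}(1−X) = 3.008 mol/dm³.
Both paths are first order in A, so the instantaneous fraction to D is constant: dC_D/d(−C_A) = k₁/(k₁+k₂) = 0.1263.
C_D = 0.1263·(C_{A0}−C_A) = 0.1263×1.442 = 0.182 mol/dm³.
C_U = (C_{A0}−C_A)−C_D = 1.260 mol/dm³; S̃_{D/U} = 0.1821/1.260 = 0.145.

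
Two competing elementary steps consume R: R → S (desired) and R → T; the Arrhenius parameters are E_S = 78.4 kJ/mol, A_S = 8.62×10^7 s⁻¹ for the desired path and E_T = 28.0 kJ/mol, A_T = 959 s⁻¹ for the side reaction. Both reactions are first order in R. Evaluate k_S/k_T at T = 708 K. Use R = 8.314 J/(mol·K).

k_S/k_T = (A_S/A_T)·exp[−(E_S−E_T)/(RT)] = (A_S/A_T)·exp[(E_T−E_S)/(RT)].
(E_T−E_S)/(RT) = (28.0−78.4)×10³/(8.314×708) = -50400/5886 = -8.562.
k_S/k_T = (8.62×10^7/959)·exp(-8.562) = 89885 × 1.912×10^-4 = 17.2.
Since E_S > E_T, raising the temperature improves selectivity toward S.

17.2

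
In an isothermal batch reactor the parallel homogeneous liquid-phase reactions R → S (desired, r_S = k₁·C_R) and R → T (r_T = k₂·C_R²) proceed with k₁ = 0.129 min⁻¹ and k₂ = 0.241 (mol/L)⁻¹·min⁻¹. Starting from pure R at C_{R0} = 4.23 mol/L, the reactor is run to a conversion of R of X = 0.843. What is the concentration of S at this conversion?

0.738 mol/L

C_R = C_{R0}(1−X) = 0.6641 mol/L.
Along a PFR/batch, dC_S/dC_R = −r_S/(r_S+r_T) = −k₁/(k₁+k₂·C_R).
Integrating from C_{R0} to C_R: C_S = (0.129/0.241)·ln[(0.129+0.241·4.23)/(0.129+0.241·0.664)] = 0.5353·ln(1.148/0.2891) = 0.7384 mol/L.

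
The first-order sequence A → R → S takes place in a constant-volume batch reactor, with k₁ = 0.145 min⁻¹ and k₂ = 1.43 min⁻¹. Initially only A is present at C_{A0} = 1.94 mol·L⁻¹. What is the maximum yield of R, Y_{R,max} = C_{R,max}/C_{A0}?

Evaluating C_R at t_opt = ln(k₂/k₁)/(k₂−k₁) gives C_{R,max}/C_{A0} = (k₁/k₂)^[k₂/(k₂−k₁)].
= (0.145/1.43)^(1.43/(1.43−0.145)) = (0.1014)^(1.113) = 0.07832.

0.0783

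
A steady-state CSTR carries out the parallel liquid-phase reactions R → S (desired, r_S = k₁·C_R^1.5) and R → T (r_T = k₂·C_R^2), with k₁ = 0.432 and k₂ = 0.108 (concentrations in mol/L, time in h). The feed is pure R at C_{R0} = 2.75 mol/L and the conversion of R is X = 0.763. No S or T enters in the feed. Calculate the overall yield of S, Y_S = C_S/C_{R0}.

0.635

Exit C_R = C_{R0}(1−X) = 2.75×0.237 = 0.6517 mol/L.
In a CSTR the entire volume is at exit conditions, so r_S = 0.432×0.6517^1.5 = 0.2273 and r_T = 0.108×0.6517^2 = 0.04588.
Fraction of consumed R going to S: r_S/(r_S+r_T) = 0.8321.
C_S = 0.8321·C_{R0}·X = 0.8321×2.75×0.763 = 1.75 mol/L; Y_S = C_S/C_{R0} = 0.635.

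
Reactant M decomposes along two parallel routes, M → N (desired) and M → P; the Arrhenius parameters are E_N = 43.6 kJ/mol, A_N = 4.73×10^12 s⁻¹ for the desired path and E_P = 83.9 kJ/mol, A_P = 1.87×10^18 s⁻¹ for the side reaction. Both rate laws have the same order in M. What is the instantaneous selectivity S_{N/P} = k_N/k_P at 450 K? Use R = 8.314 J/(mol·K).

0.121

k_N/k_P = (A_N/A_P)·exp[−(E_N−E_P)/(RT)] = (A_N/A_P)·exp[(E_P−E_N)/(RT)].
(E_P−E_N)/(RT) = (83.9−43.6)×10³/(8.314×450) = 40300/3741 = 10.77.
k_N/k_P = (4.73×10^12/1.87×10^18)·exp(10.77) = 2.529×10^-6 × 47651 = 0.121.
Since E_N < E_P, lowering the temperature improves selectivity toward N.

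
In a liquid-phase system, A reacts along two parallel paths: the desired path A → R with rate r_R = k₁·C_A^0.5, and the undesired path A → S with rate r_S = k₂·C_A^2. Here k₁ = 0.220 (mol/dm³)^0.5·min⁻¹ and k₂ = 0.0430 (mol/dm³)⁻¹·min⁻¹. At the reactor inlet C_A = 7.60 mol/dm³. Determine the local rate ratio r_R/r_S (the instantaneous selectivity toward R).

0.244

S_{R/S} = r_R/r_S = (k₁·C_A^0.5)/(k₂·C_A^2) = (k₁/k₂)·C_A^-1.5.
= (0.220×7.600^0.5) / (0.0430×7.600^2) = 0.6065/2.484 = 0.244.
The undesired path is higher order in A, so low C_A (CSTR or dilute feed) favours R.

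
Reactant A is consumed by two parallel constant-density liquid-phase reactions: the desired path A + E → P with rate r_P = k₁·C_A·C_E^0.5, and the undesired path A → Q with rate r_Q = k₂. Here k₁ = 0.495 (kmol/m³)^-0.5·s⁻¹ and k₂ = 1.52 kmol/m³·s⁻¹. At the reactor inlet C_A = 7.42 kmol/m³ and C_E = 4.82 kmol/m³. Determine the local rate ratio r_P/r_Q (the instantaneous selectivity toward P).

5.31

S_{P/Q} = r_P/r_Q = (k₁·C_A·C_E^0.5)/(k₂) = (k₁/k₂)·C_A·C_E^0.5.
= (0.495×7.420×4.820^0.5) / (1.52) = 8.064/1.520 = 5.31.
Since the desired path is higher order in A, keeping C_A high (PFR or concentrated feed) favours P.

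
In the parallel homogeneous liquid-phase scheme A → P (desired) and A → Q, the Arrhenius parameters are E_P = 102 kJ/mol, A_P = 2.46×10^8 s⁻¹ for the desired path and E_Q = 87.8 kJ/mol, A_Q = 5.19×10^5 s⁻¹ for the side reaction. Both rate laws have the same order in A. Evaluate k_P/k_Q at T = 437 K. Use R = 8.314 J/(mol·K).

9.51

With equal orders, S_{P/Q} = k_P/k_Q = (A_P/A_Q)·exp[(E_Q−E_P)/(RT)].
(E_Q−E_P)/(RT) = (87.8−102)×10³/(8.314×437) = -14200/3633 = -3.908.
k_P/k_Q = (2.46×10^8/5.19×10^5)·exp(-3.908) = 474.0 × 0.02007 = 9.51.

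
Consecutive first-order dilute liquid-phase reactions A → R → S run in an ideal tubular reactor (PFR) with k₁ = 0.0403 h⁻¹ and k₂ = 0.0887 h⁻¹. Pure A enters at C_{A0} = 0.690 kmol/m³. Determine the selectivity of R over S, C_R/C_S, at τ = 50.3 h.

0.130

For first-order series with pure A initially, C_R(τ) = k₁C_{A0}/(k₂−k₁)·(e^(−k₁τ) − e^(−k₂τ)).
e^(−k₁τ) = e^(−0.0403×50.3) = e^(−2.027) = 0.1317; e^(−k₂τ) = e^(−4.462) = 0.01154.
C_R = 0.0403×0.690/(0.0887−0.0403) × (0.1317−0.01154) = 0.5745×0.1202 = 0.06904 kmol/m³.
C_A = C_{A0}e^(−k₁τ) = 0.09089 kmol/m³, so C_S = C_{A0}−C_A−C_R = 0.5301 kmol/m³; C_R/C_S = 0.130.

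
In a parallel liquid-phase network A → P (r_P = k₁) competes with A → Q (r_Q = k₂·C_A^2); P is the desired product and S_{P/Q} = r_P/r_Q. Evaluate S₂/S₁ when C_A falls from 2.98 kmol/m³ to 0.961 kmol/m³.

9.62

S_{P/Q} = (k₁/k₂)·C_A^-2, so S₂/S₁ = (C_{A,2}/C_{A,1})^-2.
= (0.961/2.98)^(-2) = (0.3225)^(-2) = 9.62.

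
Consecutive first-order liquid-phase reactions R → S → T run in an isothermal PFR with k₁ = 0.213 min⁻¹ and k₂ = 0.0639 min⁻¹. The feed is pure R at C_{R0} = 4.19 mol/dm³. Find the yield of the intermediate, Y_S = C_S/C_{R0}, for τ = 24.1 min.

For first-order series with pure R initially, C_S(τ) = k₁C_{R0}/(k₂−k₁)·(e^(−k₁τ) − e^(−k₂τ)).
e^(−k₁τ) = e^(−0.213×24.1) = e^(−5.133) = 0.005897; e^(−k₂τ) = e^(−1.540) = 0.2144.
C_S = 0.213×4.19/(0.0639−0.213) × (0.005897−0.2144) = (-5.986)×(-0.2085) = 1.248 mol/dm³.
Y_S = C_S/C_{R0} = 1.248/4.19 = 0.298.

0.298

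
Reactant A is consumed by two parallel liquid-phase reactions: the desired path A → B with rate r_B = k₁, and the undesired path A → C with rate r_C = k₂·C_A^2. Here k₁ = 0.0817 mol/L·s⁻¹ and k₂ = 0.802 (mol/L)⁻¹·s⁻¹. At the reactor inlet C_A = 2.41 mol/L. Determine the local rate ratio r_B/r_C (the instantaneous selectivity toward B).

S_{B/C} = r_B/r_C = (k₁)/(k₂·C_A^2) = (k₁/k₂)·C_A^-2.
= (0.0817) / (0.802×2.410^2) = 0.08170/4.658 = 0.0175.

0.0175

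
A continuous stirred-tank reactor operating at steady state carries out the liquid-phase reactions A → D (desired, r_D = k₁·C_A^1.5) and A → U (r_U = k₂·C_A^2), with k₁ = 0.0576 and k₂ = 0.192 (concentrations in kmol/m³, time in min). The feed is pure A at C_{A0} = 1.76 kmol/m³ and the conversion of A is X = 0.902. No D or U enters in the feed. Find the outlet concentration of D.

0.666 kmol/m³

Exit C_A = C_{A0}(1−X) = 1.76×0.0980 = 0.1725 kmol/m³.
Rates in a CSTR are evaluated at the outlet concentration: r_D = 0.0576×0.1725^1.5 = 0.004126, r_U = 0.192×0.1725^2 = 0.005712.
Fraction of consumed A going to D: r_D/(r_D+r_U) = 0.4194.
C_D = 0.4194·C_{A0}·X = 0.4194×1.76×0.902 = 0.666 kmol/m³.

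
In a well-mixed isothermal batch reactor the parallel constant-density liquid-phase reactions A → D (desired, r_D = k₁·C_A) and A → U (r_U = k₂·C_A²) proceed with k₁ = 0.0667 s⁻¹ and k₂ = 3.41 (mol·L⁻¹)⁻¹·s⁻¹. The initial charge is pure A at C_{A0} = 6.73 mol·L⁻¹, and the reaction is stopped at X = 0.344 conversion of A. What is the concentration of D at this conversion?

C_A = C_{A0}(1−X) = 4.415 mol·L⁻¹.
Along a PFR/batch, dC_D/dC_A = −r_D/(r_D+r_U) = −k₁/(k₁+k₂·C_A).
Integrating from C_{A0} to C_A: C_D = (0.0667/3.41)·ln[(0.0667+3.41·6.73)/(0.0667+3.41·4.41)] = 0.01956·ln(23.02/15.12) = 0.008217 mol·L⁻¹.

0.00822 mol·L⁻¹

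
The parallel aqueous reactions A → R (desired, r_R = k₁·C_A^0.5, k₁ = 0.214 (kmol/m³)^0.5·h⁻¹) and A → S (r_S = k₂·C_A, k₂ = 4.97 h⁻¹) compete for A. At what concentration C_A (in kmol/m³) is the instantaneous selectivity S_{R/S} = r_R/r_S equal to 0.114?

0.143 kmol/m³

S_{R/S} = (k₁/k₂)·C_A^-0.5 ⇒ C_A = (S·k₂/k₁)^(-2).
= (0.114×4.97/0.214)^(-2) = (2.648)^(-2) = 0.143 kmol/m³.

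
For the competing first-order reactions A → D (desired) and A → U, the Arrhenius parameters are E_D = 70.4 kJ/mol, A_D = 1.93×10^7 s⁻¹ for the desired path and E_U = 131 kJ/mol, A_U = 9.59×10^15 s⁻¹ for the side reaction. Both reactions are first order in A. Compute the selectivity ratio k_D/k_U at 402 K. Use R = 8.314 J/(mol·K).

k_D/k_U = (A_D/A_U)·exp[−(E_D−E_U)/(RT)] = (A_D/A_U)·exp[(E_U−E_D)/(RT)].
(E_U−E_D)/(RT) = (131−70.4)×10³/(8.314×402) = 60600/3342 = 18.13.
k_D/k_U = (1.93×10^7/9.59×10^15)·exp(18.13) = 2.013×10^-9 × 7.490×10^7 = 0.151.
Since E_D < E_U, lowering the temperature improves selectivity toward D.

0.151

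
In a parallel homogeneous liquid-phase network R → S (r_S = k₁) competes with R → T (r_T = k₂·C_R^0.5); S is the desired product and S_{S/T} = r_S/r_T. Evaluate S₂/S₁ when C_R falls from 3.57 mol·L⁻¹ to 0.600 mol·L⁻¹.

2.44

S_{S/T} = (k₁/k₂)·C_R^-0.5, so S₂/S₁ = (C_{R,2}/C_{R,1})^-0.5.
= (0.600/3.57)^(-0.5) = (0.1681)^(-0.5) = 2.44.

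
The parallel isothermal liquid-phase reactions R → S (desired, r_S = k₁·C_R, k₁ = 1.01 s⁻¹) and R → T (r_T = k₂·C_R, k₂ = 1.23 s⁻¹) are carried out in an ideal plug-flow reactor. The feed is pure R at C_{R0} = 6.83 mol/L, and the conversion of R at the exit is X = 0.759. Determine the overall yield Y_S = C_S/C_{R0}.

C_R = C_{R0}(1−X) = 1.646 mol/L.
Both paths are first order in R, so the instantaneous fraction to S is constant: dC_S/d(−C_R) = k₁/(k₁+k₂) = 0.4509.
C_S = 0.4509·(C_{R0}−C_R) = 0.4509×5.184 = 2.34 mol/L.
Y_S = C_S/C_{R0} = 2.337/6.83 = 0.342.

0.342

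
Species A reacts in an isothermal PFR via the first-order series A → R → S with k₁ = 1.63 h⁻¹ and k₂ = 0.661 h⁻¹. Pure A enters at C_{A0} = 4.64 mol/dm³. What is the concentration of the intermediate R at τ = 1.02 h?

Solving the coupled first-order balances gives C_R(τ) = [k₁/(k₂−k₁)]·C_{A0}·(e^(−k₁τ) − e^(−k₂τ)).
e^(−k₁τ) = e^(−1.63×1.02) = e^(−1.663) = 0.1896; e^(−k₂τ) = e^(−0.6742) = 0.5096.
C_R = 1.63×4.64/(0.661−1.63) × (0.1896−0.5096) = (-7.805)×(-0.3199) = 2.497 mol/dm³.

2.50 mol/dm³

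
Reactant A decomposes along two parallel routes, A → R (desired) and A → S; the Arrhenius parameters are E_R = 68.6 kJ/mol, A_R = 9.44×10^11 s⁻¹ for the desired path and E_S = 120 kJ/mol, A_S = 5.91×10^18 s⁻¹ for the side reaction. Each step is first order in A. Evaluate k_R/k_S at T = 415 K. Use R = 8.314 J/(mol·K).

0.471

k_R/k_S = (A_R/A_S)·exp[−(E_R−E_S)/(RT)] = (A_R/A_S)·exp[(E_S−E_R)/(RT)].
(E_S−E_R)/(RT) = (120−68.6)×10³/(8.314×415) = 51400/3450 = 14.90.
k_R/k_S = (9.44×10^11/5.91×10^18)·exp(14.90) = 1.597×10^-7 × 2.950×10^6 = 0.471.
Since E_R < E_S, lowering the temperature improves selectivity toward R.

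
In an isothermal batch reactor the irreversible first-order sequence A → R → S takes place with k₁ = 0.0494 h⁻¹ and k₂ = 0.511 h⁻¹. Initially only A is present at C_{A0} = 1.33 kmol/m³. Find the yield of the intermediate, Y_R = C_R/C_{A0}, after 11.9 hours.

For first-order series with pure A initially, C_R(t) = k₁C_{A0}/(k₂−k₁)·(e^(−k₁t) − e^(−k₂t)).
e^(−k₁t) = e^(−0.0494×11.9) = e^(−0.5879) = 0.5555; e^(−k₂t) = e^(−6.081) = 0.002286.
C_R = 0.0494×1.33/(0.511−0.0494) × (0.5555−0.002286) = 0.1423×0.5532 = 0.07874 kmol/m³.
Y_R = C_R/C_{A0} = 0.07874/1.33 = 0.0592.

0.0592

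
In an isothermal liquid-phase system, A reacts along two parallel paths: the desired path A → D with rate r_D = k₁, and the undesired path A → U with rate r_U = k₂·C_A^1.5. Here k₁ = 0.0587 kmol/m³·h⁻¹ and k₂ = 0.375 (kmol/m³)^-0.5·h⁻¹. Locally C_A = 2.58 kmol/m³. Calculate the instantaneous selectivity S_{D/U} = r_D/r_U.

0.0378

S_{D/U} = r_D/r_U = (k₁)/(k₂·C_A^1.5) = (k₁/k₂)·C_A^-1.5.
= (0.0587) / (0.375×2.580^1.5) = 0.05870/1.554 = 0.0378.
The undesired path is higher order in A, so low C_A (CSTR or dilute feed) favours D.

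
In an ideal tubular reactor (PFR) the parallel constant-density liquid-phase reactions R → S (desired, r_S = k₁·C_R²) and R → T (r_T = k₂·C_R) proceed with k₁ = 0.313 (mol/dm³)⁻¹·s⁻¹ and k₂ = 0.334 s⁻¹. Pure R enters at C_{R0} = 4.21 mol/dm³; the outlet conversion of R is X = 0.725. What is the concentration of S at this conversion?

C_R = C_{R0}(1−X) = 1.158 mol/dm³.
Along a PFR/batch, dC_T/dC_R = −r_T/(r_S+r_T) = −k₂/(k₂+k₁·C_R).
Integrating from C_{R0} to C_R: C_T = (0.334/0.313)·ln[(0.334+0.313·4.21)/(0.334+0.313·1.16)] = 1.067·ln(1.652/0.6964) = 0.9216 mol/dm³.
Then C_S = (C_{R0}−C_R) − C_T = 3.052 − 0.9216 = 2.131 mol/dm³.

2.13 mol/dm³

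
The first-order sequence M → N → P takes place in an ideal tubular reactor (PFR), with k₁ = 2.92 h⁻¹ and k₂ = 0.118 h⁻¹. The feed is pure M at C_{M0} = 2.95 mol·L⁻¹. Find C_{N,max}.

At the optimum, C_{N,max}/C_{M0} = (k₁/k₂)^[k₂/(k₂−k₁)].
= (2.92/0.118)^(0.118/(0.118−2.92)) = (24.75)^(-0.04211) = 0.8736.
C_{N,max} = 0.8736×2.95 = 2.58 mol·L⁻¹.

2.58 mol·L⁻¹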